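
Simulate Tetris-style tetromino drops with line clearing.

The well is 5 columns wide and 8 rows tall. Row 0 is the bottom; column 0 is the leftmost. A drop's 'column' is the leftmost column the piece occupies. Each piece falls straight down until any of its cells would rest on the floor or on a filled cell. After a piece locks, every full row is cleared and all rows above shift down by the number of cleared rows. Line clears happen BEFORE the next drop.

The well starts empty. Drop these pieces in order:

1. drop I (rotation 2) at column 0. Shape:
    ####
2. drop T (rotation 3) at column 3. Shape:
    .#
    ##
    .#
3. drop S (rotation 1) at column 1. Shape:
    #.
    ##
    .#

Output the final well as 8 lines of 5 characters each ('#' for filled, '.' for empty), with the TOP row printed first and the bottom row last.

Drop 1: I rot2 at col 0 lands with bottom-row=0; cleared 0 line(s) (total 0); column heights now [1 1 1 1 0], max=1
Drop 2: T rot3 at col 3 lands with bottom-row=0; cleared 1 line(s) (total 1); column heights now [0 0 0 1 2], max=2
Drop 3: S rot1 at col 1 lands with bottom-row=0; cleared 0 line(s) (total 1); column heights now [0 3 2 1 2], max=3

Answer: .....
.....
.....
.....
.....
.#...
.##.#
..###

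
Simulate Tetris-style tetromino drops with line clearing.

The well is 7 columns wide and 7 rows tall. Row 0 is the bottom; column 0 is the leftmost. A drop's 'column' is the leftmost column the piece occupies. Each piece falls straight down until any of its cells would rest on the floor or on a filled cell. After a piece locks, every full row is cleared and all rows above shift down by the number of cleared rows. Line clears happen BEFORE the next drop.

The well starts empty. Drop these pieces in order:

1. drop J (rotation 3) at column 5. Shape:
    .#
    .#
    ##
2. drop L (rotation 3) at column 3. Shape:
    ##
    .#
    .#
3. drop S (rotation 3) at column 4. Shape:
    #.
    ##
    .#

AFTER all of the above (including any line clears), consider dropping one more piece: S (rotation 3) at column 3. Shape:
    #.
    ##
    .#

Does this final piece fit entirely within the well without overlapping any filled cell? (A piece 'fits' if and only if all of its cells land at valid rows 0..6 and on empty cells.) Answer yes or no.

Drop 1: J rot3 at col 5 lands with bottom-row=0; cleared 0 line(s) (total 0); column heights now [0 0 0 0 0 1 3], max=3
Drop 2: L rot3 at col 3 lands with bottom-row=0; cleared 0 line(s) (total 0); column heights now [0 0 0 3 3 1 3], max=3
Drop 3: S rot3 at col 4 lands with bottom-row=2; cleared 0 line(s) (total 0); column heights now [0 0 0 3 5 4 3], max=5
Test piece S rot3 at col 3 (width 2): heights before test = [0 0 0 3 5 4 3]; fits = False

Answer: no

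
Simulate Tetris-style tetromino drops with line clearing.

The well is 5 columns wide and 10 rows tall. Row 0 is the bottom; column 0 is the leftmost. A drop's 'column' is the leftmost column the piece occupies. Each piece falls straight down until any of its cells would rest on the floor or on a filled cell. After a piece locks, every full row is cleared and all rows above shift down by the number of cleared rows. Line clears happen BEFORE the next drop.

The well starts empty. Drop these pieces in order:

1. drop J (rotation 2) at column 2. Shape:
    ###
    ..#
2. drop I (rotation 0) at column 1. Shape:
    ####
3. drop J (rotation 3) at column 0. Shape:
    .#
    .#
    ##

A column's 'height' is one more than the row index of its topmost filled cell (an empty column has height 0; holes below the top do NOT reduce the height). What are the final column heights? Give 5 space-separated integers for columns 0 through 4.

Answer: 4 6 3 3 3

Derivation:
Drop 1: J rot2 at col 2 lands with bottom-row=0; cleared 0 line(s) (total 0); column heights now [0 0 2 2 2], max=2
Drop 2: I rot0 at col 1 lands with bottom-row=2; cleared 0 line(s) (total 0); column heights now [0 3 3 3 3], max=3
Drop 3: J rot3 at col 0 lands with bottom-row=3; cleared 0 line(s) (total 0); column heights now [4 6 3 3 3], max=6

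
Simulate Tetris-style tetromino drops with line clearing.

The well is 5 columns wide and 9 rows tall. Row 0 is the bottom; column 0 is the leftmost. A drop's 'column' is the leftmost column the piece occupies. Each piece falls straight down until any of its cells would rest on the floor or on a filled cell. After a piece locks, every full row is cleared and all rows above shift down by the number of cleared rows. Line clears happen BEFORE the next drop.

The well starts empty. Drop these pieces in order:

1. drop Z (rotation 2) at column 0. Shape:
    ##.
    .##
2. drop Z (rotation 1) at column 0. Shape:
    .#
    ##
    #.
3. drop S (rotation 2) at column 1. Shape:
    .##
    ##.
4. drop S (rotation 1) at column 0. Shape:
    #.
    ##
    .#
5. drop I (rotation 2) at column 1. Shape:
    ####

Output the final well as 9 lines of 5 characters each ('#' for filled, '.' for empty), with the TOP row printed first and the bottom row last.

Drop 1: Z rot2 at col 0 lands with bottom-row=0; cleared 0 line(s) (total 0); column heights now [2 2 1 0 0], max=2
Drop 2: Z rot1 at col 0 lands with bottom-row=2; cleared 0 line(s) (total 0); column heights now [4 5 1 0 0], max=5
Drop 3: S rot2 at col 1 lands with bottom-row=5; cleared 0 line(s) (total 0); column heights now [4 6 7 7 0], max=7
Drop 4: S rot1 at col 0 lands with bottom-row=6; cleared 0 line(s) (total 0); column heights now [9 8 7 7 0], max=9
Drop 5: I rot2 at col 1 lands with bottom-row=8; cleared 1 line(s) (total 1); column heights now [8 8 7 7 0], max=8

Answer: .....
##...
.###.
.##..
.#...
##...
#....
##...
.##..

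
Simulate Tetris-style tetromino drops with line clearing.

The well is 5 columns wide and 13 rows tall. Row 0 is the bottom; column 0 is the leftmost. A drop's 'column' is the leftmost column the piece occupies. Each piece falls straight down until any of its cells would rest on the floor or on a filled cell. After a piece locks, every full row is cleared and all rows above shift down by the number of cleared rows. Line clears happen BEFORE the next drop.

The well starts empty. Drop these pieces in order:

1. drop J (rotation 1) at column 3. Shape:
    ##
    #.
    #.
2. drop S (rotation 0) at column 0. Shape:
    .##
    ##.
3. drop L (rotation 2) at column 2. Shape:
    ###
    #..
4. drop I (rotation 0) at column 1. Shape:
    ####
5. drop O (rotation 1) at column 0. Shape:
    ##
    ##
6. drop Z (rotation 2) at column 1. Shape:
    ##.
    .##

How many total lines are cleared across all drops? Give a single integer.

Drop 1: J rot1 at col 3 lands with bottom-row=0; cleared 0 line(s) (total 0); column heights now [0 0 0 3 3], max=3
Drop 2: S rot0 at col 0 lands with bottom-row=0; cleared 0 line(s) (total 0); column heights now [1 2 2 3 3], max=3
Drop 3: L rot2 at col 2 lands with bottom-row=2; cleared 0 line(s) (total 0); column heights now [1 2 4 4 4], max=4
Drop 4: I rot0 at col 1 lands with bottom-row=4; cleared 0 line(s) (total 0); column heights now [1 5 5 5 5], max=5
Drop 5: O rot1 at col 0 lands with bottom-row=5; cleared 0 line(s) (total 0); column heights now [7 7 5 5 5], max=7
Drop 6: Z rot2 at col 1 lands with bottom-row=6; cleared 0 line(s) (total 0); column heights now [7 8 8 7 5], max=8

Answer: 0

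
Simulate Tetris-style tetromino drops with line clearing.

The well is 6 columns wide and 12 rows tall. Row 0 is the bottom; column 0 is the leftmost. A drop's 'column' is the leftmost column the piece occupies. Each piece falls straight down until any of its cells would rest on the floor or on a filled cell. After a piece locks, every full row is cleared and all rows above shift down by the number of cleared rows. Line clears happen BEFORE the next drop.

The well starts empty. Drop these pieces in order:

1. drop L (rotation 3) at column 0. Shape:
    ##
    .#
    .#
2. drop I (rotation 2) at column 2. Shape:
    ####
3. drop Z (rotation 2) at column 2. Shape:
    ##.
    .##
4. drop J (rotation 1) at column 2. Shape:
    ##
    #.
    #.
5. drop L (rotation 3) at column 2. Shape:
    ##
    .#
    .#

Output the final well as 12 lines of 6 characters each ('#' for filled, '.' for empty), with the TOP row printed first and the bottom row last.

Drop 1: L rot3 at col 0 lands with bottom-row=0; cleared 0 line(s) (total 0); column heights now [3 3 0 0 0 0], max=3
Drop 2: I rot2 at col 2 lands with bottom-row=0; cleared 0 line(s) (total 0); column heights now [3 3 1 1 1 1], max=3
Drop 3: Z rot2 at col 2 lands with bottom-row=1; cleared 0 line(s) (total 0); column heights now [3 3 3 3 2 1], max=3
Drop 4: J rot1 at col 2 lands with bottom-row=3; cleared 0 line(s) (total 0); column heights now [3 3 6 6 2 1], max=6
Drop 5: L rot3 at col 2 lands with bottom-row=6; cleared 0 line(s) (total 0); column heights now [3 3 9 9 2 1], max=9

Answer: ......
......
......
..##..
...#..
...#..
..##..
..#...
..#...
####..
.#.##.
.#####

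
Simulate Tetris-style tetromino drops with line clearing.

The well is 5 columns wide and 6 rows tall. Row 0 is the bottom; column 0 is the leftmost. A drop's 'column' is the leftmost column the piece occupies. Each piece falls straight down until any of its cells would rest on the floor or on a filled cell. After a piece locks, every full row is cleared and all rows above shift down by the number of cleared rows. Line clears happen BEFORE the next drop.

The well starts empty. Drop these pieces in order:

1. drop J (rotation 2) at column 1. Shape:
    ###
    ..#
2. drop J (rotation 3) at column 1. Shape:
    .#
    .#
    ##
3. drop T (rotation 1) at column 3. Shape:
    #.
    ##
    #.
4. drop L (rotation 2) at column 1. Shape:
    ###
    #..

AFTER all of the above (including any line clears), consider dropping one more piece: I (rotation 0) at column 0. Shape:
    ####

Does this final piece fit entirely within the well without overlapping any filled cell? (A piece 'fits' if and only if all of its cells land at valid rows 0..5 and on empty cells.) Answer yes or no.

Answer: no

Derivation:
Drop 1: J rot2 at col 1 lands with bottom-row=0; cleared 0 line(s) (total 0); column heights now [0 2 2 2 0], max=2
Drop 2: J rot3 at col 1 lands with bottom-row=2; cleared 0 line(s) (total 0); column heights now [0 3 5 2 0], max=5
Drop 3: T rot1 at col 3 lands with bottom-row=2; cleared 0 line(s) (total 0); column heights now [0 3 5 5 4], max=5
Drop 4: L rot2 at col 1 lands with bottom-row=4; cleared 0 line(s) (total 0); column heights now [0 6 6 6 4], max=6
Test piece I rot0 at col 0 (width 4): heights before test = [0 6 6 6 4]; fits = False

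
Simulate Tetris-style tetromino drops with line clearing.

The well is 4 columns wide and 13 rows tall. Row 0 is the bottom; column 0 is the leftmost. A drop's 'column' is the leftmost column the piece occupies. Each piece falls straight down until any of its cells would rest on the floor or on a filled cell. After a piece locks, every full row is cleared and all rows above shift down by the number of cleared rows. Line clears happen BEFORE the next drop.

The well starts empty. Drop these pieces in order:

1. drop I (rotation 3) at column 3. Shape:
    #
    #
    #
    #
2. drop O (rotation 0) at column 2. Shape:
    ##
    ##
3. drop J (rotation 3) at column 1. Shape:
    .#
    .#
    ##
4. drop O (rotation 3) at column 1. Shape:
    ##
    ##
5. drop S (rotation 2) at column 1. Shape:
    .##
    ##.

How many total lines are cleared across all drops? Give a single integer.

Drop 1: I rot3 at col 3 lands with bottom-row=0; cleared 0 line(s) (total 0); column heights now [0 0 0 4], max=4
Drop 2: O rot0 at col 2 lands with bottom-row=4; cleared 0 line(s) (total 0); column heights now [0 0 6 6], max=6
Drop 3: J rot3 at col 1 lands with bottom-row=6; cleared 0 line(s) (total 0); column heights now [0 7 9 6], max=9
Drop 4: O rot3 at col 1 lands with bottom-row=9; cleared 0 line(s) (total 0); column heights now [0 11 11 6], max=11
Drop 5: S rot2 at col 1 lands with bottom-row=11; cleared 0 line(s) (total 0); column heights now [0 12 13 13], max=13

Answer: 0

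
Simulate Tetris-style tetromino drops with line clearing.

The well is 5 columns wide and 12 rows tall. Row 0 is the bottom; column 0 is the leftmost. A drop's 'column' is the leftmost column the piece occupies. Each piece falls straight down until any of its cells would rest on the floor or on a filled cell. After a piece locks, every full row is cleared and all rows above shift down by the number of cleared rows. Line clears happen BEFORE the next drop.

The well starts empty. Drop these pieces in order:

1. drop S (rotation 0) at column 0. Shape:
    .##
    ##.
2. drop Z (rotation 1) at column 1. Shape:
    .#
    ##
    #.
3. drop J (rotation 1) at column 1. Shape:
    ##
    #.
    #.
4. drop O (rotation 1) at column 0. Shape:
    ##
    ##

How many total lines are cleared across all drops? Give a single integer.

Answer: 0

Derivation:
Drop 1: S rot0 at col 0 lands with bottom-row=0; cleared 0 line(s) (total 0); column heights now [1 2 2 0 0], max=2
Drop 2: Z rot1 at col 1 lands with bottom-row=2; cleared 0 line(s) (total 0); column heights now [1 4 5 0 0], max=5
Drop 3: J rot1 at col 1 lands with bottom-row=4; cleared 0 line(s) (total 0); column heights now [1 7 7 0 0], max=7
Drop 4: O rot1 at col 0 lands with bottom-row=7; cleared 0 line(s) (total 0); column heights now [9 9 7 0 0], max=9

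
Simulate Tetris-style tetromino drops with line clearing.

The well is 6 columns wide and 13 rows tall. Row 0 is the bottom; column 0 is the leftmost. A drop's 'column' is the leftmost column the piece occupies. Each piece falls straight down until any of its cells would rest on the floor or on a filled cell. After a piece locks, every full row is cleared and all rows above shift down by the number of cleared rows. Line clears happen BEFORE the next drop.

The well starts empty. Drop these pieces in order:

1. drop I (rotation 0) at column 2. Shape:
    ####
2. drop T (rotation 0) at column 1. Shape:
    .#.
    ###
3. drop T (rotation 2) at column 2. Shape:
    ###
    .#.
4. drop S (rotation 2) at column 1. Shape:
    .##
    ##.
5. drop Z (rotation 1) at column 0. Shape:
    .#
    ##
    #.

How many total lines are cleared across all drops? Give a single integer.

Answer: 0

Derivation:
Drop 1: I rot0 at col 2 lands with bottom-row=0; cleared 0 line(s) (total 0); column heights now [0 0 1 1 1 1], max=1
Drop 2: T rot0 at col 1 lands with bottom-row=1; cleared 0 line(s) (total 0); column heights now [0 2 3 2 1 1], max=3
Drop 3: T rot2 at col 2 lands with bottom-row=2; cleared 0 line(s) (total 0); column heights now [0 2 4 4 4 1], max=4
Drop 4: S rot2 at col 1 lands with bottom-row=4; cleared 0 line(s) (total 0); column heights now [0 5 6 6 4 1], max=6
Drop 5: Z rot1 at col 0 lands with bottom-row=4; cleared 0 line(s) (total 0); column heights now [6 7 6 6 4 1], max=7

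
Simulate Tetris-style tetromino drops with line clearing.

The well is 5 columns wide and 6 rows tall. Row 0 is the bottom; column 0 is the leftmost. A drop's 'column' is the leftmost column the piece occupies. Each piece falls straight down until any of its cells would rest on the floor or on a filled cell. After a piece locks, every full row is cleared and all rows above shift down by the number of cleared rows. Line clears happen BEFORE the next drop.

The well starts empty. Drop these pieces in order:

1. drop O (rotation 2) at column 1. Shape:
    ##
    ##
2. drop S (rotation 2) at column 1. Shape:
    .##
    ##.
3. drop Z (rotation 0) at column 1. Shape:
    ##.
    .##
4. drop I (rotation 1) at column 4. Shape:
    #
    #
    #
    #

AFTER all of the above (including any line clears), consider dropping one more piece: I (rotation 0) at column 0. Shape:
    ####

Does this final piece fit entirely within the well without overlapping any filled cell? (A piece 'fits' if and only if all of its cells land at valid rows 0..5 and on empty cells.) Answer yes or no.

Drop 1: O rot2 at col 1 lands with bottom-row=0; cleared 0 line(s) (total 0); column heights now [0 2 2 0 0], max=2
Drop 2: S rot2 at col 1 lands with bottom-row=2; cleared 0 line(s) (total 0); column heights now [0 3 4 4 0], max=4
Drop 3: Z rot0 at col 1 lands with bottom-row=4; cleared 0 line(s) (total 0); column heights now [0 6 6 5 0], max=6
Drop 4: I rot1 at col 4 lands with bottom-row=0; cleared 0 line(s) (total 0); column heights now [0 6 6 5 4], max=6
Test piece I rot0 at col 0 (width 4): heights before test = [0 6 6 5 4]; fits = False

Answer: no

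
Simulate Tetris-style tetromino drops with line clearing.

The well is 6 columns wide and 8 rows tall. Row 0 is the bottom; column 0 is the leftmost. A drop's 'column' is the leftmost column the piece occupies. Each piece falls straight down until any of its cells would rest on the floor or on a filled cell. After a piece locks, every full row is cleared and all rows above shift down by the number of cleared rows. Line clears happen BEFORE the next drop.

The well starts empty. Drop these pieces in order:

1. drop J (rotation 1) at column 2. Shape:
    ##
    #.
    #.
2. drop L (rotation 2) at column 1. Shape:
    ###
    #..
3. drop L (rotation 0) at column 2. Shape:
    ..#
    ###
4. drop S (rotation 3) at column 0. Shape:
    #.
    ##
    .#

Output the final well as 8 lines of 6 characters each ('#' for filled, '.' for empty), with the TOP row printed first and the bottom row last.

Drop 1: J rot1 at col 2 lands with bottom-row=0; cleared 0 line(s) (total 0); column heights now [0 0 3 3 0 0], max=3
Drop 2: L rot2 at col 1 lands with bottom-row=2; cleared 0 line(s) (total 0); column heights now [0 4 4 4 0 0], max=4
Drop 3: L rot0 at col 2 lands with bottom-row=4; cleared 0 line(s) (total 0); column heights now [0 4 5 5 6 0], max=6
Drop 4: S rot3 at col 0 lands with bottom-row=4; cleared 0 line(s) (total 0); column heights now [7 6 5 5 6 0], max=7

Answer: ......
#.....
##..#.
.####.
.###..
.###..
..#...
..#...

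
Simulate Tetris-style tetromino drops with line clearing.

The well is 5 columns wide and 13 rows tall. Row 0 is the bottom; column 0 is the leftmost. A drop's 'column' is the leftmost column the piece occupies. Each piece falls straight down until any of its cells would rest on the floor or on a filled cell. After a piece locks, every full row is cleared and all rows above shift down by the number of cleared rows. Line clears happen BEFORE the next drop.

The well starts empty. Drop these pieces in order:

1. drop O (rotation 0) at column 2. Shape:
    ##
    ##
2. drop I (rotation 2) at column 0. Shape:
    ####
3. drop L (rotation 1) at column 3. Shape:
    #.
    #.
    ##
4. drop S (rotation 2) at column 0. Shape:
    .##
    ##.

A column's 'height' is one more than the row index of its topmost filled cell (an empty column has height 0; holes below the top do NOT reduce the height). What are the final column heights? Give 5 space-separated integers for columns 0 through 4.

Drop 1: O rot0 at col 2 lands with bottom-row=0; cleared 0 line(s) (total 0); column heights now [0 0 2 2 0], max=2
Drop 2: I rot2 at col 0 lands with bottom-row=2; cleared 0 line(s) (total 0); column heights now [3 3 3 3 0], max=3
Drop 3: L rot1 at col 3 lands with bottom-row=3; cleared 0 line(s) (total 0); column heights now [3 3 3 6 4], max=6
Drop 4: S rot2 at col 0 lands with bottom-row=3; cleared 0 line(s) (total 0); column heights now [4 5 5 6 4], max=6

Answer: 4 5 5 6 4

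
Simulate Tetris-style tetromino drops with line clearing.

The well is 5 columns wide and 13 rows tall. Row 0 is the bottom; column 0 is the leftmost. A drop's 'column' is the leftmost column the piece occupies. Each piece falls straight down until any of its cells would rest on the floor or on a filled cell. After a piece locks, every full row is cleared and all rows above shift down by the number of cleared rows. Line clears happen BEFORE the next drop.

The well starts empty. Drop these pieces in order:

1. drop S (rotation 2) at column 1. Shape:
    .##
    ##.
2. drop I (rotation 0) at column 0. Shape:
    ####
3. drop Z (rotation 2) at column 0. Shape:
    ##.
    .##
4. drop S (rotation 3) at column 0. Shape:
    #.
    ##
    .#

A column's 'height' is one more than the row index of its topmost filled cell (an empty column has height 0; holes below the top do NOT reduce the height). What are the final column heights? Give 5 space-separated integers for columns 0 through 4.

Drop 1: S rot2 at col 1 lands with bottom-row=0; cleared 0 line(s) (total 0); column heights now [0 1 2 2 0], max=2
Drop 2: I rot0 at col 0 lands with bottom-row=2; cleared 0 line(s) (total 0); column heights now [3 3 3 3 0], max=3
Drop 3: Z rot2 at col 0 lands with bottom-row=3; cleared 0 line(s) (total 0); column heights now [5 5 4 3 0], max=5
Drop 4: S rot3 at col 0 lands with bottom-row=5; cleared 0 line(s) (total 0); column heights now [8 7 4 3 0], max=8

Answer: 8 7 4 3 0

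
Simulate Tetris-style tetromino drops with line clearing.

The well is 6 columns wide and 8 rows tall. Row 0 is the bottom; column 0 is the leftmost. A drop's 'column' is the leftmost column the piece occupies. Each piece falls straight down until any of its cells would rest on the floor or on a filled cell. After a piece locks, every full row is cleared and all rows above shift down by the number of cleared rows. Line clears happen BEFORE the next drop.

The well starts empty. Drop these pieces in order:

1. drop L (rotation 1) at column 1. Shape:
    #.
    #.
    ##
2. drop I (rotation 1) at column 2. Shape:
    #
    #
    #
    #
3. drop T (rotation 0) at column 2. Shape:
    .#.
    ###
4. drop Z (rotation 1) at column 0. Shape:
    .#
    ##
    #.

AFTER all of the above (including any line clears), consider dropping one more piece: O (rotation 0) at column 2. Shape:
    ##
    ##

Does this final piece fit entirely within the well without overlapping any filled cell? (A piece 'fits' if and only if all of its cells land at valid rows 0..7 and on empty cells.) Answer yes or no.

Drop 1: L rot1 at col 1 lands with bottom-row=0; cleared 0 line(s) (total 0); column heights now [0 3 1 0 0 0], max=3
Drop 2: I rot1 at col 2 lands with bottom-row=1; cleared 0 line(s) (total 0); column heights now [0 3 5 0 0 0], max=5
Drop 3: T rot0 at col 2 lands with bottom-row=5; cleared 0 line(s) (total 0); column heights now [0 3 6 7 6 0], max=7
Drop 4: Z rot1 at col 0 lands with bottom-row=2; cleared 0 line(s) (total 0); column heights now [4 5 6 7 6 0], max=7
Test piece O rot0 at col 2 (width 2): heights before test = [4 5 6 7 6 0]; fits = False

Answer: no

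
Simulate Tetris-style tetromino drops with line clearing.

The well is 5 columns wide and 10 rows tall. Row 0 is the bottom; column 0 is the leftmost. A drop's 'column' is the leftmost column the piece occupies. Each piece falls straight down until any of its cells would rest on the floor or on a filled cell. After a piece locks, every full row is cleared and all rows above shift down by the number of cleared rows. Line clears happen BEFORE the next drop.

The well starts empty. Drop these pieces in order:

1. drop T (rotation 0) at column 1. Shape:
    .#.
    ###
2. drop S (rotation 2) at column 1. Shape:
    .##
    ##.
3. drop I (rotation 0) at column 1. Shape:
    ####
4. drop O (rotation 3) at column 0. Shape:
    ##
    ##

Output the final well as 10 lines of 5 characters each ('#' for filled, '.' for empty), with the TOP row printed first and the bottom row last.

Drop 1: T rot0 at col 1 lands with bottom-row=0; cleared 0 line(s) (total 0); column heights now [0 1 2 1 0], max=2
Drop 2: S rot2 at col 1 lands with bottom-row=2; cleared 0 line(s) (total 0); column heights now [0 3 4 4 0], max=4
Drop 3: I rot0 at col 1 lands with bottom-row=4; cleared 0 line(s) (total 0); column heights now [0 5 5 5 5], max=5
Drop 4: O rot3 at col 0 lands with bottom-row=5; cleared 0 line(s) (total 0); column heights now [7 7 5 5 5], max=7

Answer: .....
.....
.....
##...
##...
.####
..##.
.##..
..#..
.###.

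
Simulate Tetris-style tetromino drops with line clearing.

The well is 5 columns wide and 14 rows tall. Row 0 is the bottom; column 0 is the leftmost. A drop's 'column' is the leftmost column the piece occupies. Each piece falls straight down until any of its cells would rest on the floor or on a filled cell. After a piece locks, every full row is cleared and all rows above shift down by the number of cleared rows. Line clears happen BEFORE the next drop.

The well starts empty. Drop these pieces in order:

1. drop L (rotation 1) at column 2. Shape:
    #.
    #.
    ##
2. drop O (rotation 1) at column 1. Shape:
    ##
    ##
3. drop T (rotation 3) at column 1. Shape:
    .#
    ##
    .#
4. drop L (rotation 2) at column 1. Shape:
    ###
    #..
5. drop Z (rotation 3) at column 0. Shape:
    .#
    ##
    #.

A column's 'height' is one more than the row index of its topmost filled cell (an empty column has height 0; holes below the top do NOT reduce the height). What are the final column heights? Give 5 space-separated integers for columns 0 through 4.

Drop 1: L rot1 at col 2 lands with bottom-row=0; cleared 0 line(s) (total 0); column heights now [0 0 3 1 0], max=3
Drop 2: O rot1 at col 1 lands with bottom-row=3; cleared 0 line(s) (total 0); column heights now [0 5 5 1 0], max=5
Drop 3: T rot3 at col 1 lands with bottom-row=5; cleared 0 line(s) (total 0); column heights now [0 7 8 1 0], max=8
Drop 4: L rot2 at col 1 lands with bottom-row=7; cleared 0 line(s) (total 0); column heights now [0 9 9 9 0], max=9
Drop 5: Z rot3 at col 0 lands with bottom-row=8; cleared 0 line(s) (total 0); column heights now [10 11 9 9 0], max=11

Answer: 10 11 9 9 0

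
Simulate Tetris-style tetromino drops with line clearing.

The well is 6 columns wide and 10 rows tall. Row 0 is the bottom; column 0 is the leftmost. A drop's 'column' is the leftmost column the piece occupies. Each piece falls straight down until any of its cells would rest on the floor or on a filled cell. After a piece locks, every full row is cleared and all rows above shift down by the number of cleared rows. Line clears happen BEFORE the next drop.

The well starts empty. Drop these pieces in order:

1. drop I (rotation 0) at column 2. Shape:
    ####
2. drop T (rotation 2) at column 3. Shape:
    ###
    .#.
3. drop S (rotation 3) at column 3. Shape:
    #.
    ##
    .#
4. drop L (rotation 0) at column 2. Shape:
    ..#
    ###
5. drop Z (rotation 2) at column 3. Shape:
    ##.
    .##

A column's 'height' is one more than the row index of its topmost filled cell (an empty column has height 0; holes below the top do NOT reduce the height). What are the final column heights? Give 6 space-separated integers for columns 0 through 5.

Drop 1: I rot0 at col 2 lands with bottom-row=0; cleared 0 line(s) (total 0); column heights now [0 0 1 1 1 1], max=1
Drop 2: T rot2 at col 3 lands with bottom-row=1; cleared 0 line(s) (total 0); column heights now [0 0 1 3 3 3], max=3
Drop 3: S rot3 at col 3 lands with bottom-row=3; cleared 0 line(s) (total 0); column heights now [0 0 1 6 5 3], max=6
Drop 4: L rot0 at col 2 lands with bottom-row=6; cleared 0 line(s) (total 0); column heights now [0 0 7 7 8 3], max=8
Drop 5: Z rot2 at col 3 lands with bottom-row=8; cleared 0 line(s) (total 0); column heights now [0 0 7 10 10 9], max=10

Answer: 0 0 7 10 10 9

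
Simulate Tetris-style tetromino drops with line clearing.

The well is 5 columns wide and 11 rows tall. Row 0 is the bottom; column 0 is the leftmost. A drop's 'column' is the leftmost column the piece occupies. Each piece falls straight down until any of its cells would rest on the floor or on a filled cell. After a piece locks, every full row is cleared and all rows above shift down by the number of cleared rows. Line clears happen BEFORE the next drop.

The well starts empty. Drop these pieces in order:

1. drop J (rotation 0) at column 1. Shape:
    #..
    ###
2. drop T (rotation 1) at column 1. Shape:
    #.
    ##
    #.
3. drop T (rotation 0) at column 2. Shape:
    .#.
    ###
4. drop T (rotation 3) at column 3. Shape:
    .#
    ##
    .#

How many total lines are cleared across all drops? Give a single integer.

Answer: 0

Derivation:
Drop 1: J rot0 at col 1 lands with bottom-row=0; cleared 0 line(s) (total 0); column heights now [0 2 1 1 0], max=2
Drop 2: T rot1 at col 1 lands with bottom-row=2; cleared 0 line(s) (total 0); column heights now [0 5 4 1 0], max=5
Drop 3: T rot0 at col 2 lands with bottom-row=4; cleared 0 line(s) (total 0); column heights now [0 5 5 6 5], max=6
Drop 4: T rot3 at col 3 lands with bottom-row=5; cleared 0 line(s) (total 0); column heights now [0 5 5 7 8], max=8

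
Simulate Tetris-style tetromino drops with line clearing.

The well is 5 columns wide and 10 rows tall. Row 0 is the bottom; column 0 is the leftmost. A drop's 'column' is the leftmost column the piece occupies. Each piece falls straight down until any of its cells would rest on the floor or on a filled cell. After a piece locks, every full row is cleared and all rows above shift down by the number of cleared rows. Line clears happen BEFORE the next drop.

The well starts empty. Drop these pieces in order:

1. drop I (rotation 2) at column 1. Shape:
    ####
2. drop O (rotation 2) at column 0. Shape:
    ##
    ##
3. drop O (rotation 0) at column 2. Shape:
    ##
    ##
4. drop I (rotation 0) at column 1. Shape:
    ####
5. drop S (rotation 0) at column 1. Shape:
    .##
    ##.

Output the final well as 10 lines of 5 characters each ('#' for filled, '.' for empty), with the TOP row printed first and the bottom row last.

Drop 1: I rot2 at col 1 lands with bottom-row=0; cleared 0 line(s) (total 0); column heights now [0 1 1 1 1], max=1
Drop 2: O rot2 at col 0 lands with bottom-row=1; cleared 0 line(s) (total 0); column heights now [3 3 1 1 1], max=3
Drop 3: O rot0 at col 2 lands with bottom-row=1; cleared 0 line(s) (total 0); column heights now [3 3 3 3 1], max=3
Drop 4: I rot0 at col 1 lands with bottom-row=3; cleared 0 line(s) (total 0); column heights now [3 4 4 4 4], max=4
Drop 5: S rot0 at col 1 lands with bottom-row=4; cleared 0 line(s) (total 0); column heights now [3 5 6 6 4], max=6

Answer: .....
.....
.....
.....
..##.
.##..
.####
####.
####.
.####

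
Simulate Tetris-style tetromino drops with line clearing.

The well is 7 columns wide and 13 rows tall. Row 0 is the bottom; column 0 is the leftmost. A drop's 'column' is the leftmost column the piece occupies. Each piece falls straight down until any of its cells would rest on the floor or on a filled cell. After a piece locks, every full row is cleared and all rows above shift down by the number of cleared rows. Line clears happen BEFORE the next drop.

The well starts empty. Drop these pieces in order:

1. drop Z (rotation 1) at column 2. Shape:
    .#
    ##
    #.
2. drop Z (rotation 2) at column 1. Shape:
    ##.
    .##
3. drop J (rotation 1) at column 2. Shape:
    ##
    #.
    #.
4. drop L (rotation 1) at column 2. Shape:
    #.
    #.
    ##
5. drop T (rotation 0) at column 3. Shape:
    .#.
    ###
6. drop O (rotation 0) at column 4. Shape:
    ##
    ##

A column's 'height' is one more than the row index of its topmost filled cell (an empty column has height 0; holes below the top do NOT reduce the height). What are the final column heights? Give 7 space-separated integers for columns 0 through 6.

Drop 1: Z rot1 at col 2 lands with bottom-row=0; cleared 0 line(s) (total 0); column heights now [0 0 2 3 0 0 0], max=3
Drop 2: Z rot2 at col 1 lands with bottom-row=3; cleared 0 line(s) (total 0); column heights now [0 5 5 4 0 0 0], max=5
Drop 3: J rot1 at col 2 lands with bottom-row=5; cleared 0 line(s) (total 0); column heights now [0 5 8 8 0 0 0], max=8
Drop 4: L rot1 at col 2 lands with bottom-row=8; cleared 0 line(s) (total 0); column heights now [0 5 11 9 0 0 0], max=11
Drop 5: T rot0 at col 3 lands with bottom-row=9; cleared 0 line(s) (total 0); column heights now [0 5 11 10 11 10 0], max=11
Drop 6: O rot0 at col 4 lands with bottom-row=11; cleared 0 line(s) (total 0); column heights now [0 5 11 10 13 13 0], max=13

Answer: 0 5 11 10 13 13 0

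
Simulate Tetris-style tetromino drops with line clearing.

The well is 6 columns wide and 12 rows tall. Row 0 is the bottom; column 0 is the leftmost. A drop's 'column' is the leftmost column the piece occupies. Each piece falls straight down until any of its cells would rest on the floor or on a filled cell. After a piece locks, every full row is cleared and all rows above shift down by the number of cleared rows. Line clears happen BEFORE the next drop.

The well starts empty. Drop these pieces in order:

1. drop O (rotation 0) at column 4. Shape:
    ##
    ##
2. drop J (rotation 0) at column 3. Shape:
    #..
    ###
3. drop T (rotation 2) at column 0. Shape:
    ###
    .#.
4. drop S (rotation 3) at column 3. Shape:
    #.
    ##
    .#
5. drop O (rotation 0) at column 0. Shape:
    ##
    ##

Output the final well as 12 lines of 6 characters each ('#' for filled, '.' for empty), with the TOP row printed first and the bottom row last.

Answer: ......
......
......
......
......
......
...#..
...##.
##.##.
##.###
###.##
.#..##

Derivation:
Drop 1: O rot0 at col 4 lands with bottom-row=0; cleared 0 line(s) (total 0); column heights now [0 0 0 0 2 2], max=2
Drop 2: J rot0 at col 3 lands with bottom-row=2; cleared 0 line(s) (total 0); column heights now [0 0 0 4 3 3], max=4
Drop 3: T rot2 at col 0 lands with bottom-row=0; cleared 0 line(s) (total 0); column heights now [2 2 2 4 3 3], max=4
Drop 4: S rot3 at col 3 lands with bottom-row=3; cleared 0 line(s) (total 0); column heights now [2 2 2 6 5 3], max=6
Drop 5: O rot0 at col 0 lands with bottom-row=2; cleared 0 line(s) (total 0); column heights now [4 4 2 6 5 3], max=6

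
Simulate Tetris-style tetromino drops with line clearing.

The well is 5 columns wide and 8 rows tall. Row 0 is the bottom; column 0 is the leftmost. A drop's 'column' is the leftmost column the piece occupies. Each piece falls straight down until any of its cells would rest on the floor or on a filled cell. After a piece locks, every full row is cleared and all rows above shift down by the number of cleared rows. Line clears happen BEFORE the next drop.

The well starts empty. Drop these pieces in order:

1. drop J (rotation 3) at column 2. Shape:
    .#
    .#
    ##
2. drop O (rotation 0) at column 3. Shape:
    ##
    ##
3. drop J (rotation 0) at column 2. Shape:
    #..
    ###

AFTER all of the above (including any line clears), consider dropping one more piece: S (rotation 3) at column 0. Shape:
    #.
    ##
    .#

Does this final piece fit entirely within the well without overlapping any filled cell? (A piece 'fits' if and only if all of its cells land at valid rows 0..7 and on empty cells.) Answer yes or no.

Answer: yes

Derivation:
Drop 1: J rot3 at col 2 lands with bottom-row=0; cleared 0 line(s) (total 0); column heights now [0 0 1 3 0], max=3
Drop 2: O rot0 at col 3 lands with bottom-row=3; cleared 0 line(s) (total 0); column heights now [0 0 1 5 5], max=5
Drop 3: J rot0 at col 2 lands with bottom-row=5; cleared 0 line(s) (total 0); column heights now [0 0 7 6 6], max=7
Test piece S rot3 at col 0 (width 2): heights before test = [0 0 7 6 6]; fits = True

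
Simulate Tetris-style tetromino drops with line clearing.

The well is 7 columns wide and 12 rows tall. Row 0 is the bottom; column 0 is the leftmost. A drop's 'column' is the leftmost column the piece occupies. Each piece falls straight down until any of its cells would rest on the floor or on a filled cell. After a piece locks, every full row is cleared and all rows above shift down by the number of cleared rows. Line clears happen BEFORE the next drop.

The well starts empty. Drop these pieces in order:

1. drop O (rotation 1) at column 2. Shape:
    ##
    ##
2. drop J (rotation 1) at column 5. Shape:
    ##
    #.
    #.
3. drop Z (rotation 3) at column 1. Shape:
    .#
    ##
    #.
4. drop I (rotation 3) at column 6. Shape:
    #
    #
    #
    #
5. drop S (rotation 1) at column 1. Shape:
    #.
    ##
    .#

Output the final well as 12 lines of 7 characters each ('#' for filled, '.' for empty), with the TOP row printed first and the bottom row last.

Drop 1: O rot1 at col 2 lands with bottom-row=0; cleared 0 line(s) (total 0); column heights now [0 0 2 2 0 0 0], max=2
Drop 2: J rot1 at col 5 lands with bottom-row=0; cleared 0 line(s) (total 0); column heights now [0 0 2 2 0 3 3], max=3
Drop 3: Z rot3 at col 1 lands with bottom-row=1; cleared 0 line(s) (total 0); column heights now [0 3 4 2 0 3 3], max=4
Drop 4: I rot3 at col 6 lands with bottom-row=3; cleared 0 line(s) (total 0); column heights now [0 3 4 2 0 3 7], max=7
Drop 5: S rot1 at col 1 lands with bottom-row=4; cleared 0 line(s) (total 0); column heights now [0 7 6 2 0 3 7], max=7

Answer: .......
.......
.......
.......
.......
.#....#
.##...#
..#...#
..#...#
.##..##
.###.#.
..##.#.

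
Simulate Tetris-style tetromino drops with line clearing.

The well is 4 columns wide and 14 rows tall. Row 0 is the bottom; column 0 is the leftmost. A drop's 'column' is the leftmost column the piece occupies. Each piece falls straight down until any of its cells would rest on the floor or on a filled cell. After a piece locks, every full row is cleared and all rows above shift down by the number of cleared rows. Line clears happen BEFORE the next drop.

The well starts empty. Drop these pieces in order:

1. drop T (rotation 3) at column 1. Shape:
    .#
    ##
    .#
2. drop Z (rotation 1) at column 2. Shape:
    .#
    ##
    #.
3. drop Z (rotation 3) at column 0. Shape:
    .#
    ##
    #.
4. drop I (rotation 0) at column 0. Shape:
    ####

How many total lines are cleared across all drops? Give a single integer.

Answer: 1

Derivation:
Drop 1: T rot3 at col 1 lands with bottom-row=0; cleared 0 line(s) (total 0); column heights now [0 2 3 0], max=3
Drop 2: Z rot1 at col 2 lands with bottom-row=3; cleared 0 line(s) (total 0); column heights now [0 2 5 6], max=6
Drop 3: Z rot3 at col 0 lands with bottom-row=1; cleared 0 line(s) (total 0); column heights now [3 4 5 6], max=6
Drop 4: I rot0 at col 0 lands with bottom-row=6; cleared 1 line(s) (total 1); column heights now [3 4 5 6], max=6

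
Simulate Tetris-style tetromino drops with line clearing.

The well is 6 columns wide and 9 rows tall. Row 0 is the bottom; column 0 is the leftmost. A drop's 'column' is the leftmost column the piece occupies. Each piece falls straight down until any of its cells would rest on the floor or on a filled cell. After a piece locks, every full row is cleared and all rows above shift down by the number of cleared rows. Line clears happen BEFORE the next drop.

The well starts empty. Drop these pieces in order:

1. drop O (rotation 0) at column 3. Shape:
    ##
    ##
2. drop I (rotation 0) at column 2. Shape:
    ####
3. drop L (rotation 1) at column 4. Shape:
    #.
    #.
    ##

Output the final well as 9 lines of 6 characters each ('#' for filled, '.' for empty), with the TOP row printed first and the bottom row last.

Answer: ......
......
......
....#.
....#.
....##
..####
...##.
...##.

Derivation:
Drop 1: O rot0 at col 3 lands with bottom-row=0; cleared 0 line(s) (total 0); column heights now [0 0 0 2 2 0], max=2
Drop 2: I rot0 at col 2 lands with bottom-row=2; cleared 0 line(s) (total 0); column heights now [0 0 3 3 3 3], max=3
Drop 3: L rot1 at col 4 lands with bottom-row=3; cleared 0 line(s) (total 0); column heights now [0 0 3 3 6 4], max=6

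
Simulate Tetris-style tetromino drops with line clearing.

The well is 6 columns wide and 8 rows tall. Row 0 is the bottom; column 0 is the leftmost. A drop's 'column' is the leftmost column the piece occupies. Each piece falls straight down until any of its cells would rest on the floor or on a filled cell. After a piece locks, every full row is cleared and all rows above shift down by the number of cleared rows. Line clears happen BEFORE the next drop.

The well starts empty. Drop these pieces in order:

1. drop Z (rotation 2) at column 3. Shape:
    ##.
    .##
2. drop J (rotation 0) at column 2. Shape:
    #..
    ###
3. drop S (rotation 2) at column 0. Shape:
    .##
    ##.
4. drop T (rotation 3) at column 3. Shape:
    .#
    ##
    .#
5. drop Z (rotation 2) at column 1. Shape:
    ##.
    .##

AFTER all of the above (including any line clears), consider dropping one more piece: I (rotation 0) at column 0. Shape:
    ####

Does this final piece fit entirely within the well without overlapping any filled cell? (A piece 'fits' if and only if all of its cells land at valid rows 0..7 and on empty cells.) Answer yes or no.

Drop 1: Z rot2 at col 3 lands with bottom-row=0; cleared 0 line(s) (total 0); column heights now [0 0 0 2 2 1], max=2
Drop 2: J rot0 at col 2 lands with bottom-row=2; cleared 0 line(s) (total 0); column heights now [0 0 4 3 3 1], max=4
Drop 3: S rot2 at col 0 lands with bottom-row=3; cleared 0 line(s) (total 0); column heights now [4 5 5 3 3 1], max=5
Drop 4: T rot3 at col 3 lands with bottom-row=3; cleared 0 line(s) (total 0); column heights now [4 5 5 5 6 1], max=6
Drop 5: Z rot2 at col 1 lands with bottom-row=5; cleared 0 line(s) (total 0); column heights now [4 7 7 6 6 1], max=7
Test piece I rot0 at col 0 (width 4): heights before test = [4 7 7 6 6 1]; fits = True

Answer: yes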